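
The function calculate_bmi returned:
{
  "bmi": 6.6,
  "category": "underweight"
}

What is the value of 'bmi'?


6.6


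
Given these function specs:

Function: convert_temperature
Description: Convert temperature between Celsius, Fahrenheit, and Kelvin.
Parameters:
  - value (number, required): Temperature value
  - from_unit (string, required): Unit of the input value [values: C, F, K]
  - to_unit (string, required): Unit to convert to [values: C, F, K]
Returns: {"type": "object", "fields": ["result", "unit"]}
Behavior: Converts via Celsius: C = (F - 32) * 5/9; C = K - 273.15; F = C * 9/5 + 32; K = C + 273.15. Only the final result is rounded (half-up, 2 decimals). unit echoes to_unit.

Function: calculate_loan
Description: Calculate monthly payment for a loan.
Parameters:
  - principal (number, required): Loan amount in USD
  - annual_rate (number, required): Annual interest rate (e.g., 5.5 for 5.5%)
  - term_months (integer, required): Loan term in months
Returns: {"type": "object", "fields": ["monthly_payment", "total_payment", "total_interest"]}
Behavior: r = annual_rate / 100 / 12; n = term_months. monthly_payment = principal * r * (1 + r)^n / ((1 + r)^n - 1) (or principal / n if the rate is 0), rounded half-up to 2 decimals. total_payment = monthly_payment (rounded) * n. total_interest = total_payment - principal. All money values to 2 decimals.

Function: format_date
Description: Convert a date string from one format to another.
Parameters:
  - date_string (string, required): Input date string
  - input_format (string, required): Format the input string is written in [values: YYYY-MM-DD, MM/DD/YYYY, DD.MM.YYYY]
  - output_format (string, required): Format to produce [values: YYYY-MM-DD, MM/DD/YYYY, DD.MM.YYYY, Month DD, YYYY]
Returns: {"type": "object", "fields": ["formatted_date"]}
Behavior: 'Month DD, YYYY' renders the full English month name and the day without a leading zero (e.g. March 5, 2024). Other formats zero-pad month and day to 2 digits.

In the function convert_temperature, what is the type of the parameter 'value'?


The convert_temperature spec declares:
  - value (number, required): Temperature value
Type:
number


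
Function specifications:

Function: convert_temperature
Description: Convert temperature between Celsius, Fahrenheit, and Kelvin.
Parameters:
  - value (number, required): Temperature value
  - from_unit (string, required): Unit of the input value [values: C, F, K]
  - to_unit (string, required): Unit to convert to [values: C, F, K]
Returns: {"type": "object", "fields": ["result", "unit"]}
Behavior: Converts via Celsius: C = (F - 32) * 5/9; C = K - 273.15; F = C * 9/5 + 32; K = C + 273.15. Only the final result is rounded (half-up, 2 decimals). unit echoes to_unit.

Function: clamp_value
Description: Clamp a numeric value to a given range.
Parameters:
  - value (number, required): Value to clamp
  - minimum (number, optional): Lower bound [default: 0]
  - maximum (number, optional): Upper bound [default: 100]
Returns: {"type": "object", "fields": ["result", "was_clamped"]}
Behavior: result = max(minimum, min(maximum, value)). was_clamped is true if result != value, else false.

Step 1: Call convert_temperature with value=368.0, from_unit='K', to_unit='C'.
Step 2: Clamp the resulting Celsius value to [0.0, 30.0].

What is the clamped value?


Step 1: convert_temperature(value=368.0, from_unit=K, to_unit=C)
  To C: 368 - 273.15 = 94.85
  Target is C: 94.85
  Round to 2 decimals: 94.85
  -> result = 94.85 C
Step 2: clamp_value(value=94.85, minimum=0.0, maximum=30.0)
  result = max(0.0, min(30.0, 94.85)) = max(0.0, 30.0) = 30.0
  was_clamped = (30.0 != 94.85) = true
  -> result = 30.0
30.0


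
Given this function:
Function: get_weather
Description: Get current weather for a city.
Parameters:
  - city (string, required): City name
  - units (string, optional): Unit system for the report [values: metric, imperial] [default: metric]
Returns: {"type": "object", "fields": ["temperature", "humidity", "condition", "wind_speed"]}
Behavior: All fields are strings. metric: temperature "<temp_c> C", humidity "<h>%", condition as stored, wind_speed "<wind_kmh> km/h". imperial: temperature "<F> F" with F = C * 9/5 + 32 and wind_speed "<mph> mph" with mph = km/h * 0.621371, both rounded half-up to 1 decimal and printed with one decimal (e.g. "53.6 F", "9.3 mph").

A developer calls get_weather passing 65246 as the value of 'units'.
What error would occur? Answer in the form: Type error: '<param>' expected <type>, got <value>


Spec: 'units' is declared as string; 65246 is an integer.
Type error: 'units' expected string, got 65246


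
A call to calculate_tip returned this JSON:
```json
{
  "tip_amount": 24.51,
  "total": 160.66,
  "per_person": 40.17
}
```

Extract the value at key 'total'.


160.66


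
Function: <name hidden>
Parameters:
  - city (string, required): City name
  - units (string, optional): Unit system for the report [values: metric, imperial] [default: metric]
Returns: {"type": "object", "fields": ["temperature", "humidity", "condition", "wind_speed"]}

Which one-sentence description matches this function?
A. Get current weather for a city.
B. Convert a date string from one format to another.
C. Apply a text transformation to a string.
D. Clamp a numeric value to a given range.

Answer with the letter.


Parameters city, units and return ["temperature", "humidity", "condition", "wind_speed"] fit: Get current weather for a city.
A


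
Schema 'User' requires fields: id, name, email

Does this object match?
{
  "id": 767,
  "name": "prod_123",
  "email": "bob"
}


Checking required fields... All present.
Valid - all required fields present


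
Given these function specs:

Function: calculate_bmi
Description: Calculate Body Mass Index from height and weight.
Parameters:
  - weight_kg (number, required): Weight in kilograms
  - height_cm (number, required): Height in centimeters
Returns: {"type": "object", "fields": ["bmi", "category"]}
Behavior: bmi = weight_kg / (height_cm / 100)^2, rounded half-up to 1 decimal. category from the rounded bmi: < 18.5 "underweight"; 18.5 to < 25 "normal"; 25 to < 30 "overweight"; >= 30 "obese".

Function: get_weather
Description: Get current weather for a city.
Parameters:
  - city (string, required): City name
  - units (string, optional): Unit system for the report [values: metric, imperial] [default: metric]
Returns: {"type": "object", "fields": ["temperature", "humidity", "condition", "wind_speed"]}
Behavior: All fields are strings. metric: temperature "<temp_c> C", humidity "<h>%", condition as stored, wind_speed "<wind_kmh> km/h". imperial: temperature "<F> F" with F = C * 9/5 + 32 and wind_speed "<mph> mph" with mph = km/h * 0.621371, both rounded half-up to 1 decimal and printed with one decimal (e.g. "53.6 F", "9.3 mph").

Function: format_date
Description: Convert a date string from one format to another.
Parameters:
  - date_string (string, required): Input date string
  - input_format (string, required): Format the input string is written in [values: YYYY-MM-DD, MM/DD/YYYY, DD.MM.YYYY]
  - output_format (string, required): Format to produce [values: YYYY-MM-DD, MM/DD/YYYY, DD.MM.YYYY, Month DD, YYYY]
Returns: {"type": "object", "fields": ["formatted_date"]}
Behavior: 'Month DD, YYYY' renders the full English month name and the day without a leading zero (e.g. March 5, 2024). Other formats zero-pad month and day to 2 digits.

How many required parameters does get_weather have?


Parameters of get_weather: city (required), units (optional)
Required count:
1


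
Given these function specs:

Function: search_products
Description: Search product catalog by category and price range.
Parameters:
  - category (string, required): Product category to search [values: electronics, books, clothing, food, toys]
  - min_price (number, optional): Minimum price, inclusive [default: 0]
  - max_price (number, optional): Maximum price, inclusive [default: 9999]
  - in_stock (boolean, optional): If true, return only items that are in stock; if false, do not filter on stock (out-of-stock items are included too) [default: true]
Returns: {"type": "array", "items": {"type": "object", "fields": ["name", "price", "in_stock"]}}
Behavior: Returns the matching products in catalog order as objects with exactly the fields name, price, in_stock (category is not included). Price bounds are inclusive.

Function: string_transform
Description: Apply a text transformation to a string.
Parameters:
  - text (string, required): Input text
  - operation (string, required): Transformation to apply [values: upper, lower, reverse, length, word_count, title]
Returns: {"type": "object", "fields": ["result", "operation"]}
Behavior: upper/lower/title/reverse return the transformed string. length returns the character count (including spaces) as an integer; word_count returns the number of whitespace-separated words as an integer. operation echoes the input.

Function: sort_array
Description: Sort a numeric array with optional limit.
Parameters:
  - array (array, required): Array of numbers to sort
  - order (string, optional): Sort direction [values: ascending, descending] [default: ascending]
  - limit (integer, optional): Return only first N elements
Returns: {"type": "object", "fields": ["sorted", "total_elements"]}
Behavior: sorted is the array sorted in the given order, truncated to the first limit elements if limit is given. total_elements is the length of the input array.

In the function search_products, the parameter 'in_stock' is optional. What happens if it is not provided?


The search_products spec declares:
  - in_stock (boolean, optional): If true, return only items that are in stock; if false, do not filter on stock (out-of-stock items are included too) [default: true]
It defaults to true


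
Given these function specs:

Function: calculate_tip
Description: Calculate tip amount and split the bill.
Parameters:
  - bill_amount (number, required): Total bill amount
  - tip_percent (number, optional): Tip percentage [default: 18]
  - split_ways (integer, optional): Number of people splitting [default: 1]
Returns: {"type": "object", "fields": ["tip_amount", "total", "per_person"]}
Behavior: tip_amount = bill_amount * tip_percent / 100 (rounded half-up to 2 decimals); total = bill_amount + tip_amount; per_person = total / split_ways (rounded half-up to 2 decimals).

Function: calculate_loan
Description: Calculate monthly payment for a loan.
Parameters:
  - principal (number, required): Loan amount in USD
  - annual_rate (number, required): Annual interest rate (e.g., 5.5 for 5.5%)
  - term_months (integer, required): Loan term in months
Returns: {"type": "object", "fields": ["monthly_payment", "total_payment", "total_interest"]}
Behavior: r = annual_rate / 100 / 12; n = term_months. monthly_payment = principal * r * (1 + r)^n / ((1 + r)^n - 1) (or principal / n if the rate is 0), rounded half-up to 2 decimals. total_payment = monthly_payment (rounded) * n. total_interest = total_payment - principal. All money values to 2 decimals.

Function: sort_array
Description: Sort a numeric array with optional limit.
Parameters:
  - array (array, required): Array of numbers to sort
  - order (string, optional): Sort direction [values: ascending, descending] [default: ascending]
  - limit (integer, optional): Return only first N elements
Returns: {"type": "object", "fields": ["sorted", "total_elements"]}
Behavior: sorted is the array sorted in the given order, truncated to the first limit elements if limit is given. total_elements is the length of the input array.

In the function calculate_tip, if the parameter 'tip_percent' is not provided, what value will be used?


The calculate_tip spec declares:
  - tip_percent (number, optional): Tip percentage [default: 18]
Default:
18


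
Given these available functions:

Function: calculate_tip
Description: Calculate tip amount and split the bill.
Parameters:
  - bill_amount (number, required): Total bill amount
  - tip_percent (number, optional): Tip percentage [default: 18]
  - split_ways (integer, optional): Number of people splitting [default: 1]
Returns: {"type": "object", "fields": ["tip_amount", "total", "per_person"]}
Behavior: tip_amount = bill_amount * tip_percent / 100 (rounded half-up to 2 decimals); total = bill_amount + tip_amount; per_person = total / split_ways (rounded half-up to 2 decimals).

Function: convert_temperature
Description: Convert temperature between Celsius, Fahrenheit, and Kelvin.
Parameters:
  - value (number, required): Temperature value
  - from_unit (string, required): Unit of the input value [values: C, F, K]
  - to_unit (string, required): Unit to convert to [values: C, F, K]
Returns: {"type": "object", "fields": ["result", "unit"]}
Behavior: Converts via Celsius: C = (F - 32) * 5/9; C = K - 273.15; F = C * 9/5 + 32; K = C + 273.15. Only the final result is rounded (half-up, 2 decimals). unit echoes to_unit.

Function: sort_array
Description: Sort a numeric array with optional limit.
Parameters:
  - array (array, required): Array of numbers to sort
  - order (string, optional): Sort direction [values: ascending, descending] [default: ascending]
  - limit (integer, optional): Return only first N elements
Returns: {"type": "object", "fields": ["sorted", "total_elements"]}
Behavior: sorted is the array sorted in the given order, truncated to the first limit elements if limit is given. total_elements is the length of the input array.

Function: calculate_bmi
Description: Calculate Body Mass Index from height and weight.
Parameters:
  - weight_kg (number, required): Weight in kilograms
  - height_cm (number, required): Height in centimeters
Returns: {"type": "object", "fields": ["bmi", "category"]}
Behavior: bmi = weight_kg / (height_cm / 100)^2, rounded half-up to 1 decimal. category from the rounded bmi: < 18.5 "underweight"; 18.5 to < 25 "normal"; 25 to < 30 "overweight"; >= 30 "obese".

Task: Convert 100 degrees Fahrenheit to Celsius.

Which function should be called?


The task needs a function whose description is: Convert temperature between Celsius, Fahrenheit, and Kelvin.
convert_temperature


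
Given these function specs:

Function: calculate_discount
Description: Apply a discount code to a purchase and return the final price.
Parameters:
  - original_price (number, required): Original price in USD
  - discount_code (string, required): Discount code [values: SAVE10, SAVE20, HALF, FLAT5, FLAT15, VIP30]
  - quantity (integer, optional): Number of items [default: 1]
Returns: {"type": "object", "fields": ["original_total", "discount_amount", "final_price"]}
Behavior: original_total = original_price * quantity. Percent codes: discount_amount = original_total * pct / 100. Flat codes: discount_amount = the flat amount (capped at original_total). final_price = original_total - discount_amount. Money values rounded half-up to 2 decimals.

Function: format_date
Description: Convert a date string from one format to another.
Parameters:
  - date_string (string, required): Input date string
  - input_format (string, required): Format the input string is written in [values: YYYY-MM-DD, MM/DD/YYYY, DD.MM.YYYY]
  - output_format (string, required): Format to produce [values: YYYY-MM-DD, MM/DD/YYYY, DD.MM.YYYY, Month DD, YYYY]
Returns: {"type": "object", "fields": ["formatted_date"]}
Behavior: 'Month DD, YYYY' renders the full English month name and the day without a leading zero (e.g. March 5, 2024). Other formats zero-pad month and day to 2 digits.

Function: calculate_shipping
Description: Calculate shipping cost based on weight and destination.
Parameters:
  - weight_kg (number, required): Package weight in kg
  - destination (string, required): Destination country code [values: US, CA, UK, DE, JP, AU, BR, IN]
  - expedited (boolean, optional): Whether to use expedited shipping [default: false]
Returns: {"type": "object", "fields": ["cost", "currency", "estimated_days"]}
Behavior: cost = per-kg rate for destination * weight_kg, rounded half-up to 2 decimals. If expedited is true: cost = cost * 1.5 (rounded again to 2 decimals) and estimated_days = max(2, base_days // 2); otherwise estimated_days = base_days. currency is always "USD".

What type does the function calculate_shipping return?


The calculate_shipping spec declares Returns: {"type": "object", "fields": ["cost", "currency", "estimated_days"]}
Type:
object


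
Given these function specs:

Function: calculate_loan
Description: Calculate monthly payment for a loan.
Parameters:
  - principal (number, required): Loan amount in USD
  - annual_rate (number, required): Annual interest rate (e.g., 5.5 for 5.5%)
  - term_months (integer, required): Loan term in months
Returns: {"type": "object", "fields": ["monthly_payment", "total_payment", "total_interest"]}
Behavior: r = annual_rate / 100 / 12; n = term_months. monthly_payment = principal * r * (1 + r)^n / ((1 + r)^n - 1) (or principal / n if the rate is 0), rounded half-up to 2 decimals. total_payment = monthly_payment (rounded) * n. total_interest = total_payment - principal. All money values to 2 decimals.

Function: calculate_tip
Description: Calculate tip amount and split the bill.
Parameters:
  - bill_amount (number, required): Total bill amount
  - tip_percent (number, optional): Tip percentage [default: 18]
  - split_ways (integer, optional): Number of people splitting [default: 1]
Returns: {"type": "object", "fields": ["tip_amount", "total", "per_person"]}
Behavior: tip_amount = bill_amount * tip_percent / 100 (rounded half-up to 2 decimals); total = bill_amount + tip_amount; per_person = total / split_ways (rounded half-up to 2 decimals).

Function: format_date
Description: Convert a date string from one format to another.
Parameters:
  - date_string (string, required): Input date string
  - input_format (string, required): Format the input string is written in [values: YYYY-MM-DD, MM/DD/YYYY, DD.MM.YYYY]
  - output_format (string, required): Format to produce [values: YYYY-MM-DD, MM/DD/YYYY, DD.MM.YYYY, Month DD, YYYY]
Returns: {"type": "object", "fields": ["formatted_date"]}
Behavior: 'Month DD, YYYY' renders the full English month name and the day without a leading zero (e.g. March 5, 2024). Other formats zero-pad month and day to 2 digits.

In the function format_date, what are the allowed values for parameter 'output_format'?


The format_date spec declares:
  - output_format (string, required): Format to produce [values: YYYY-MM-DD, MM/DD/YYYY, DD.MM.YYYY, Month DD, YYYY]
Allowed values:
YYYY-MM-DD, MM/DD/YYYY, DD.MM.YYYY, Month DD, YYYY


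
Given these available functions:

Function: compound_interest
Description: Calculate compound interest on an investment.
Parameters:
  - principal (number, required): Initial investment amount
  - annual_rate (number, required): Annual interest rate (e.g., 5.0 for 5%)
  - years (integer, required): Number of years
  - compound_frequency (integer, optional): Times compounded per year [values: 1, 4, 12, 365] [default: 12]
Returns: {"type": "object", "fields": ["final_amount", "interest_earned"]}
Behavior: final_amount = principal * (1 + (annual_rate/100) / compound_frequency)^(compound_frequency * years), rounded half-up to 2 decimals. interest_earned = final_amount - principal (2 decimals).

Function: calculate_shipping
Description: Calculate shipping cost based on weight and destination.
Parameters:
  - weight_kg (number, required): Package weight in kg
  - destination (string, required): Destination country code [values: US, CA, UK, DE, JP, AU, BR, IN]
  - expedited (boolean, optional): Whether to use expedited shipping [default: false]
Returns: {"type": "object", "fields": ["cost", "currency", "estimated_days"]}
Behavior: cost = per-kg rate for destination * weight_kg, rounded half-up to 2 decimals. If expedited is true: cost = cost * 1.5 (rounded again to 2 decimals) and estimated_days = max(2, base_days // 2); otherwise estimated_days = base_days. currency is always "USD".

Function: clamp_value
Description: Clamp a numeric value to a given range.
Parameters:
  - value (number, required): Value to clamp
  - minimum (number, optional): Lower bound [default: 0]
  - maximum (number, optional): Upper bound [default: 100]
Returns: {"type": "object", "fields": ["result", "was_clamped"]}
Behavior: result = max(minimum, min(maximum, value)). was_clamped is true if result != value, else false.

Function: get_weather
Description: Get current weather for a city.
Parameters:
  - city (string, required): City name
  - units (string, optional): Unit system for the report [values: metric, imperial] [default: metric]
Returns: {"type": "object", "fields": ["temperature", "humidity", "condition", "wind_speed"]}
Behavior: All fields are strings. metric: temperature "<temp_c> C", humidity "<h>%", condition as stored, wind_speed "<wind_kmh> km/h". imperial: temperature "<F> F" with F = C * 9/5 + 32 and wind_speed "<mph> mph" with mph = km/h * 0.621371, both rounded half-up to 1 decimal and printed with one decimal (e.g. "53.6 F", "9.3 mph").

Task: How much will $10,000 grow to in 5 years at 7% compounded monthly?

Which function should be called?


The task needs a function whose description is: Calculate compound interest on an investment.
compound_interest


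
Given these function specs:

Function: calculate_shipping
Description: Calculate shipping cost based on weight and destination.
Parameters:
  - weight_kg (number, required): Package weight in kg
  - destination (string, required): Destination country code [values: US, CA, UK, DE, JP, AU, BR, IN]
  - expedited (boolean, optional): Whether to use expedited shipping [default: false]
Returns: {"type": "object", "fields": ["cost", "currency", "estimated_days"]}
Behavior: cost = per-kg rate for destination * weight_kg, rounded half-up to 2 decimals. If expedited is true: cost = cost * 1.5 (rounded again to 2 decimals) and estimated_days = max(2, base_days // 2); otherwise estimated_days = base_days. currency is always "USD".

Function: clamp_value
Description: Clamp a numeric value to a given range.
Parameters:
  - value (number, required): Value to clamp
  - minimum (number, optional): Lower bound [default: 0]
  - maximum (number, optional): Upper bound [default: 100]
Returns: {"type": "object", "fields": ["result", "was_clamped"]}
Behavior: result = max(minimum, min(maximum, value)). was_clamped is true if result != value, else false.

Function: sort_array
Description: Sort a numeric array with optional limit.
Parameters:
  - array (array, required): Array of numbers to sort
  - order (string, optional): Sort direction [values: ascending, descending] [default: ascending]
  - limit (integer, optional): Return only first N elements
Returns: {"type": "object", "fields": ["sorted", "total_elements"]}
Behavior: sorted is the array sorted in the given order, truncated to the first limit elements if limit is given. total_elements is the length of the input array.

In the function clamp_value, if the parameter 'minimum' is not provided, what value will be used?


The clamp_value spec declares:
  - minimum (number, optional): Lower bound [default: 0]
Default:
0


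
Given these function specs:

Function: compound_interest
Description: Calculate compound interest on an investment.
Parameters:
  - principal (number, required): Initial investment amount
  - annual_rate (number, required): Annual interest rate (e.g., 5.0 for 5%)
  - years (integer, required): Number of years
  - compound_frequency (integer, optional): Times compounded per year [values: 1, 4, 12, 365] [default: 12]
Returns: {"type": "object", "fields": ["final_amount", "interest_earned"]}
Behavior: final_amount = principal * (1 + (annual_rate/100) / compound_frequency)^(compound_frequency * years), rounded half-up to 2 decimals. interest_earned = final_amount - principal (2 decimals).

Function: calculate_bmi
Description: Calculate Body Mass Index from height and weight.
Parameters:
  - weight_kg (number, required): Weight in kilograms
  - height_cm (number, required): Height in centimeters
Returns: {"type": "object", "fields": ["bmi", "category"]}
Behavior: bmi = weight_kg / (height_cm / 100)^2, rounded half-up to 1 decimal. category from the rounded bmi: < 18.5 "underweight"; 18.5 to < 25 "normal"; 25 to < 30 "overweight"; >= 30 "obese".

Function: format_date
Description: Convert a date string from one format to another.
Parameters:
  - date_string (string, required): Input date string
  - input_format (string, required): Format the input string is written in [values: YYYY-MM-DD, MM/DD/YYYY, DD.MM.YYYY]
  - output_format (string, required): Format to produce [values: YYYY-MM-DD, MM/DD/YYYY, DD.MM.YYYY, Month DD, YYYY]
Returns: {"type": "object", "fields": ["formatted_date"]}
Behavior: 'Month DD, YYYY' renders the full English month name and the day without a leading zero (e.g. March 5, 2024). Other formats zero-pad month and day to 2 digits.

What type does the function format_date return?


The format_date spec declares Returns: {"type": "object", "fields": ["formatted_date"]}
Type:
object


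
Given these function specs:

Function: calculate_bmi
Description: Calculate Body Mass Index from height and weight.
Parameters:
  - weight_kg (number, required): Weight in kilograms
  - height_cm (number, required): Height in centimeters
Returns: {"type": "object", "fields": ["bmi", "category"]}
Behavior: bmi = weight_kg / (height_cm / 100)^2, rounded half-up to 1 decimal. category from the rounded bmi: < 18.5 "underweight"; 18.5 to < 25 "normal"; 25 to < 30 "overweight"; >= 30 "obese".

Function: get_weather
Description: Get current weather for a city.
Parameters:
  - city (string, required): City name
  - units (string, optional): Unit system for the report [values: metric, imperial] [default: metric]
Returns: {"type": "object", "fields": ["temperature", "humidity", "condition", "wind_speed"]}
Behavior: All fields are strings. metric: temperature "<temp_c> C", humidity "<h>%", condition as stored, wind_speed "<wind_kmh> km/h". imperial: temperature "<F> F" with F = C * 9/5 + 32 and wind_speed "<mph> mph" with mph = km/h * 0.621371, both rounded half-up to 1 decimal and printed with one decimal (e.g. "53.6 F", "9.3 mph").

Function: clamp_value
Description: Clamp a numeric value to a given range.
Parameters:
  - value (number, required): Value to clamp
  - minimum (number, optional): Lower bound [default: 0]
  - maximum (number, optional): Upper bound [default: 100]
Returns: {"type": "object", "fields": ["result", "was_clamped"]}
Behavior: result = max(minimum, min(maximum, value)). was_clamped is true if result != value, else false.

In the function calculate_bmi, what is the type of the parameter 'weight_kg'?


The calculate_bmi spec declares:
  - weight_kg (number, required): Weight in kilograms
Type:
number


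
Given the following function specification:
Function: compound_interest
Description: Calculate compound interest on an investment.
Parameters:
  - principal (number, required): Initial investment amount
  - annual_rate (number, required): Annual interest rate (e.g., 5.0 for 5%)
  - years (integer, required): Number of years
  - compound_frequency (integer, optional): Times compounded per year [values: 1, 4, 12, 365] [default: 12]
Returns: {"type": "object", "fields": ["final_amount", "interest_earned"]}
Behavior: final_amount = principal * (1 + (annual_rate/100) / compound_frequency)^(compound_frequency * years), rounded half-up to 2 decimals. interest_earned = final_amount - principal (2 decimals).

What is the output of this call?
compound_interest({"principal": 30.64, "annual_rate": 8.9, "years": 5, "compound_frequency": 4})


rate per period = 8.9/100/4 = 0.02225 (keep full precision); periods = 4 * 5 = 20
(1 + 0.02225)^20 = 1.55289605
final_amount = 30.64 * 1.55289605 = 47.580735 -> 47.58
interest_earned = 47.58 - 30.64 = 16.94
Output:
{"final_amount": 47.58, "interest_earned": 16.94}


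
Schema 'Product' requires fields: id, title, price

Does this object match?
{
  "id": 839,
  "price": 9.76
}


Checking required fields...
Missing: title
Invalid - missing required field 'title'


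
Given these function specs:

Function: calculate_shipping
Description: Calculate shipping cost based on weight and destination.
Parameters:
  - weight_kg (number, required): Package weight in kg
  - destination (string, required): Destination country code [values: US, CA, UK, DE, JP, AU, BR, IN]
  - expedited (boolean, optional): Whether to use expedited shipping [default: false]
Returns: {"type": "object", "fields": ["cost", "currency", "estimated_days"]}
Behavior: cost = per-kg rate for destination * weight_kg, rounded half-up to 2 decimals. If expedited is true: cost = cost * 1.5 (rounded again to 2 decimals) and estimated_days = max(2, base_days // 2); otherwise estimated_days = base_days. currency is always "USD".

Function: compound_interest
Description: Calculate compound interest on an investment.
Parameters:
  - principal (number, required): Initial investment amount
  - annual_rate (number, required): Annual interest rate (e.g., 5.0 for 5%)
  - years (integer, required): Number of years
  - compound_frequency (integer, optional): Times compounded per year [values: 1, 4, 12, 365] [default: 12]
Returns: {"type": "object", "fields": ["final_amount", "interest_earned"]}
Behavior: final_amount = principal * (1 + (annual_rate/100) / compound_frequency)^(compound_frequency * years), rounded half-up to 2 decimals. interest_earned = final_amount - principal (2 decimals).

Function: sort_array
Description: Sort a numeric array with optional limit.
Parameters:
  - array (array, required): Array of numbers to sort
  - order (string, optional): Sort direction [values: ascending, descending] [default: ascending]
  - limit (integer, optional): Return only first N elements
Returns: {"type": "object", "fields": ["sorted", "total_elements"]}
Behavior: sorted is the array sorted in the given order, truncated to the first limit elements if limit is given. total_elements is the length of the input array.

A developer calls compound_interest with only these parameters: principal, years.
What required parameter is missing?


Required parameters: principal, annual_rate, years
Provided: principal, years
Missing: annual_rate
annual_rate


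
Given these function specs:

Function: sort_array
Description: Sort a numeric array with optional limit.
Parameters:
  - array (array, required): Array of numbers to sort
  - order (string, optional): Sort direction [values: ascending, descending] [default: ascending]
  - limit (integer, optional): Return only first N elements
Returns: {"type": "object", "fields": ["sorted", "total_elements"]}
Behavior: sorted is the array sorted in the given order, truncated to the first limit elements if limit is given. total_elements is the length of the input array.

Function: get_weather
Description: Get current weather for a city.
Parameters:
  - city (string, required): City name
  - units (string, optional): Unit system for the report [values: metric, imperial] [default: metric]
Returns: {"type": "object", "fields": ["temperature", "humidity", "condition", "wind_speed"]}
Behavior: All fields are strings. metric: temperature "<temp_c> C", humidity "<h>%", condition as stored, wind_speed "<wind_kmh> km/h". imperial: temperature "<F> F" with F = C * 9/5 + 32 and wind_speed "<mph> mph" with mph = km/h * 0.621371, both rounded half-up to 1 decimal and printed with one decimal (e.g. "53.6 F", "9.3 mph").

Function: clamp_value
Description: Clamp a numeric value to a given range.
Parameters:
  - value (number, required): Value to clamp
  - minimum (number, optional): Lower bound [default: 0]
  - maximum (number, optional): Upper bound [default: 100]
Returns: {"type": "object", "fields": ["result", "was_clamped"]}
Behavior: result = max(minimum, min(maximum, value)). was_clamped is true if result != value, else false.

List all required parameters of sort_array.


Parameters of sort_array and their required/optional flag:
  array: required
  order: optional
  limit: optional
array


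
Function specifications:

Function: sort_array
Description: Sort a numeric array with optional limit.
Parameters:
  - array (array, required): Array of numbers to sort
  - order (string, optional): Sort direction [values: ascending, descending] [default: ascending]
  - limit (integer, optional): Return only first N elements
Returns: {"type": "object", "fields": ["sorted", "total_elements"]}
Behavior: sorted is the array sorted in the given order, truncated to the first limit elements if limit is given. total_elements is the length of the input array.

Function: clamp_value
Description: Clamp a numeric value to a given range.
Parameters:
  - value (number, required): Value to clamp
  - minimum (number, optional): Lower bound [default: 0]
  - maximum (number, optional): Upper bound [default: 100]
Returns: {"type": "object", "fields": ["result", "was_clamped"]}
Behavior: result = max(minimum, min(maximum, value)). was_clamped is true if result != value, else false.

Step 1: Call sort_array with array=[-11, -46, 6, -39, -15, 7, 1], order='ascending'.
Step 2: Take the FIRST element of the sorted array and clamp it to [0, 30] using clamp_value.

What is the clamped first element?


Step 1: sort_array(order=ascending)
  sorted: [-46, -39, -15, -11, 1, 6, 7]
  -> first element = -46
Step 2: clamp_value(value=-46, minimum=0, maximum=30)
  result = max(0, min(30, -46)) = max(0, -46) = 0
  was_clamped = (0 != -46) = true
  -> result = 0
0


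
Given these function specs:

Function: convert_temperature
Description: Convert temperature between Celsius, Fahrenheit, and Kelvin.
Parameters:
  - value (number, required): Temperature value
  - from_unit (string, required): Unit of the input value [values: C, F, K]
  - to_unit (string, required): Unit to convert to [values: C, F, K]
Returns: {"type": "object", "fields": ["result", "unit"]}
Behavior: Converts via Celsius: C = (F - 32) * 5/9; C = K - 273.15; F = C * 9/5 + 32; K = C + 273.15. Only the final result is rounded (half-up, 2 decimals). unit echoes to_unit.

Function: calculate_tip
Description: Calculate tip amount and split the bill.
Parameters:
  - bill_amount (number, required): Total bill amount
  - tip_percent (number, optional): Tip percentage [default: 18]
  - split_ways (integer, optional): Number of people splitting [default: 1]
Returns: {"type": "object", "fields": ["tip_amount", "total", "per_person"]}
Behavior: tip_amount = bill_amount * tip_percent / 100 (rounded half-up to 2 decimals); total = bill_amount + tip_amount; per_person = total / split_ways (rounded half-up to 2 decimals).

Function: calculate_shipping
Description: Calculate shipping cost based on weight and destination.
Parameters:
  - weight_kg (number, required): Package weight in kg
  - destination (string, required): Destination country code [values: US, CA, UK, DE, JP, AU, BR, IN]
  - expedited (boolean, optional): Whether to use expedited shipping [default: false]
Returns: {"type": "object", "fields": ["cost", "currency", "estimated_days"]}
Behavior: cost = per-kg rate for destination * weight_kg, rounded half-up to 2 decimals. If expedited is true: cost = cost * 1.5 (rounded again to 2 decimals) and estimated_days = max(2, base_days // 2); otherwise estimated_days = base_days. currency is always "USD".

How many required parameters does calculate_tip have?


Parameters of calculate_tip: bill_amount (required), tip_percent (optional), split_ways (optional)
Required count:
1


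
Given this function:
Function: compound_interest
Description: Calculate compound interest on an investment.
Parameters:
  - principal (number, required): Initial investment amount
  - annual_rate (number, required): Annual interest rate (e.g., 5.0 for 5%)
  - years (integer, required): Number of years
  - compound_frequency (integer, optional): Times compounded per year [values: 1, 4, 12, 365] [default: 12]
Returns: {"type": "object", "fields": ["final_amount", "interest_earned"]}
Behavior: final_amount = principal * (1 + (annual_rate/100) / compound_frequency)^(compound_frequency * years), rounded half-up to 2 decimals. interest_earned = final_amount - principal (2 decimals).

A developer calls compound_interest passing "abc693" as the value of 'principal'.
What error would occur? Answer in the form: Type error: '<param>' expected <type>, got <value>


Spec: 'principal' is declared as number; "abc693" is a string.
Type error: 'principal' expected number, got "abc693"


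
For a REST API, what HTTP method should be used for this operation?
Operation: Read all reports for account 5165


GET = read, POST = create, PUT = update/replace, DELETE = remove
This operation is a read.
GET


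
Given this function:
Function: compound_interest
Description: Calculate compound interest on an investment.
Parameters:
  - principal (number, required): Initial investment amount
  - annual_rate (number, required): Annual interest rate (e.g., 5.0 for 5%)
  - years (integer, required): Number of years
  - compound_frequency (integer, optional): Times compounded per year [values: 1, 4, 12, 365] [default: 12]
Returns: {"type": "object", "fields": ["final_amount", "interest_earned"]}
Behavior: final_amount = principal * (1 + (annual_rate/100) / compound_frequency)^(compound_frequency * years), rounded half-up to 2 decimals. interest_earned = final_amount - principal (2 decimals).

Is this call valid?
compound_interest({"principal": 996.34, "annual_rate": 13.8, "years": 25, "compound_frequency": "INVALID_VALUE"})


Checking parameter values...
Parameter 'compound_frequency' has value 'INVALID_VALUE' not in allowed: 1, 4, 12, 365
Invalid - 'compound_frequency' must be one of 1, 4, 12, 365


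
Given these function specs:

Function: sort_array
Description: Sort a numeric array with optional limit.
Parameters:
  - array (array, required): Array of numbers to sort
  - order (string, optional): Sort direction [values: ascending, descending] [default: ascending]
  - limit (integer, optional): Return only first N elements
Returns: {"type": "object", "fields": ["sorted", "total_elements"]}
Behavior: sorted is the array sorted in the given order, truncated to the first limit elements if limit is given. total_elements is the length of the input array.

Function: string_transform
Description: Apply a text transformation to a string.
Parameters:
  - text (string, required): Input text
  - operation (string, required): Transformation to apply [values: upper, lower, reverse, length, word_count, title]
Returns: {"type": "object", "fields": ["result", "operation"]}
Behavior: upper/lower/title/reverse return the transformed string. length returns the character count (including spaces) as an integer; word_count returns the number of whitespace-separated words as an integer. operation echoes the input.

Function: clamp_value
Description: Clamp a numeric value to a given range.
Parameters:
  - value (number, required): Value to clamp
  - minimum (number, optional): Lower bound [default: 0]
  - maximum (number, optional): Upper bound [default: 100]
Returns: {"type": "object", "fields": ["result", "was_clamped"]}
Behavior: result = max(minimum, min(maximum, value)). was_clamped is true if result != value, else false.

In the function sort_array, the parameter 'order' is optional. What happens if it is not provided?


The sort_array spec declares:
  - order (string, optional): Sort direction [values: ascending, descending] [default: ascending]
It defaults to ascending


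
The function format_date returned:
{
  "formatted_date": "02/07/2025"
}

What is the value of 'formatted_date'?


02/07/2025


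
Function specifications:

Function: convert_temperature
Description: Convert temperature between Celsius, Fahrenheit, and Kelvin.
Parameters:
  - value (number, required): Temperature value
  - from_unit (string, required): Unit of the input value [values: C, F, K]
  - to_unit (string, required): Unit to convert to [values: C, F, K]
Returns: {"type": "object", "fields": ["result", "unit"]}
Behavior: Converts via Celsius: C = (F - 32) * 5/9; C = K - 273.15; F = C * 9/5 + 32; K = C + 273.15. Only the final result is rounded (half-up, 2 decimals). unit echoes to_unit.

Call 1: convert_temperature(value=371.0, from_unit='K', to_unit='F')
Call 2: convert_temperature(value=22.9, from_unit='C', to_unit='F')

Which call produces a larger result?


Call 1:
  To C: 371 - 273.15 = 97.85
  To F: 97.85 * 9/5 + 32 = 208.13
  Round to 2 decimals: 208.13
  -> 208.13 F
Call 2:
  Input already in C: 22.9
  To F: 22.9 * 9/5 + 32 = 73.22
  Round to 2 decimals: 73.22
  -> 73.22 F
Call 1 (208.13 F)
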